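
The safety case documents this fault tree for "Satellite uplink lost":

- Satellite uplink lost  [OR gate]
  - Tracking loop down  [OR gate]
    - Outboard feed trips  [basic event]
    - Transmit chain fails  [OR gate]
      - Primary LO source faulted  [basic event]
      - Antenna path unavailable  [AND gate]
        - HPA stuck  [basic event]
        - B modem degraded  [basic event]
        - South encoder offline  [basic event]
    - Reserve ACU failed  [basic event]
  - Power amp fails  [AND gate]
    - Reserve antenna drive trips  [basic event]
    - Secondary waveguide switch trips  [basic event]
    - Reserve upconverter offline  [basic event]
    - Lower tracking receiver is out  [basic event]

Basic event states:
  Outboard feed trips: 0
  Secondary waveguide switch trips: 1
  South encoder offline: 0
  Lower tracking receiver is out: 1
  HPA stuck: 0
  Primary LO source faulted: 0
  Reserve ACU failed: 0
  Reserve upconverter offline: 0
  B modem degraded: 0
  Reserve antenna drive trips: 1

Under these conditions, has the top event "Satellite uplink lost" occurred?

No

Antenna path unavailable [AND]: HPA stuck=not, B modem degraded=not, South encoder offline=not → not all inputs occur → does not occur.
Transmit chain fails [OR]: Primary LO source faulted=not, Antenna path unavailable=not → no input occurs → does not occur.
Tracking loop down [OR]: Outboard feed trips=not, Transmit chain fails=not, Reserve ACU failed=not → no input occurs → does not occur.
Power amp fails [AND]: Reserve antenna drive trips=occurs, Secondary waveguide switch trips=occurs, Reserve upconverter offline=not, Lower tracking receiver is out=occurs → not all inputs occur → does not occur.
Satellite uplink lost [OR]: Tracking loop down=not, Power amp fails=not → no input occurs → does not occur.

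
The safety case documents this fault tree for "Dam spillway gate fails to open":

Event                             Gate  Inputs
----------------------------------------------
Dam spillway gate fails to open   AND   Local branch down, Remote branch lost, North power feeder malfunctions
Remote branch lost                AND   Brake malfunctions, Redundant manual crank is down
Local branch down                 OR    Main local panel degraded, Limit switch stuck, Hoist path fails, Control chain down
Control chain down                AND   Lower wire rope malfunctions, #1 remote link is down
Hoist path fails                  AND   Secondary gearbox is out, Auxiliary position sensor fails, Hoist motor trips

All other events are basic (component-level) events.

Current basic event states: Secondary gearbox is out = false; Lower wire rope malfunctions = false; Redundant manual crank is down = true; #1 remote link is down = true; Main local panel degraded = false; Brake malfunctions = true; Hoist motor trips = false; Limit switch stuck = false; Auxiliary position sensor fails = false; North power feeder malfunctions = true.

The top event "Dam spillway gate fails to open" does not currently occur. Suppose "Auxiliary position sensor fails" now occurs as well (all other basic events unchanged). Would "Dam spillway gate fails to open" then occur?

Counterfactual: set "Auxiliary position sensor fails" to occurred.
Hoist path fails [AND]: Secondary gearbox is out=not, Auxiliary position sensor fails=occurs, Hoist motor trips=not → not all inputs occur → does not occur.
Control chain down [AND]: Lower wire rope malfunctions=not, #1 remote link is down=occurs → not all inputs occur → does not occur.
Local branch down [OR]: Main local panel degraded=not, Limit switch stuck=not, Hoist path fails=not, Control chain down=not → no input occurs → does not occur.
Remote branch lost [AND]: Brake malfunctions=occurs, Redundant manual crank is down=occurs → all inputs occur → occurs.
Dam spillway gate fails to open [AND]: Local branch down=not, Remote branch lost=occurs, North power feeder malfunctions=occurs → not all inputs occur → does not occur.

No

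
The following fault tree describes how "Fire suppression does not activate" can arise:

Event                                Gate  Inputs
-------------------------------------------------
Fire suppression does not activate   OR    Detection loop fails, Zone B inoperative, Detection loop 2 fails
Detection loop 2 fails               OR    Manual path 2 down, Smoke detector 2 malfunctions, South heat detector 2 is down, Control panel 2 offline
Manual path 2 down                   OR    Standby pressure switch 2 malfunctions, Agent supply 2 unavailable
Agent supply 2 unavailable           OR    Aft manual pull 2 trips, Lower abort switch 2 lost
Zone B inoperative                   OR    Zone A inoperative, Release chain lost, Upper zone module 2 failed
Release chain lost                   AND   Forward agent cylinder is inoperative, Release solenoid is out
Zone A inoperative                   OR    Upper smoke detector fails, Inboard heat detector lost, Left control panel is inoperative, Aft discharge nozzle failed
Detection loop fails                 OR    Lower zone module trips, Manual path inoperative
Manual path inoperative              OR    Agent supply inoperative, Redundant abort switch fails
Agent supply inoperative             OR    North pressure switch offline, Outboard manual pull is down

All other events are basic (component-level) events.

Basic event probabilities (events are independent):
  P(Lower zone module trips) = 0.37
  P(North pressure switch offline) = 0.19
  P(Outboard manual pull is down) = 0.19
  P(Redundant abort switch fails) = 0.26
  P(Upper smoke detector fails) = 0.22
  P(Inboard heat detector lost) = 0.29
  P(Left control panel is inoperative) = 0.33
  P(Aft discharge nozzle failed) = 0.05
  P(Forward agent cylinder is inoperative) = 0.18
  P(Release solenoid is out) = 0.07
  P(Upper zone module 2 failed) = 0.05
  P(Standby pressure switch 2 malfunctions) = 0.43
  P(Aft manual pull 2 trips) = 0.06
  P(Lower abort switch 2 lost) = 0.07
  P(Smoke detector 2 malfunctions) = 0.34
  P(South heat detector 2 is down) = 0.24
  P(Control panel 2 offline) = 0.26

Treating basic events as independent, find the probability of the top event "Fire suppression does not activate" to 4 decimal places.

P(Agent supply inoperative) [OR] = 1 − (1−0.19) × (1−0.19) = 0.343900
P(Manual path inoperative) [OR] = 1 − (1−0.343900) × (1−0.26) = 0.514486
P(Detection loop fails) [OR] = 1 − (1−0.37) × (1−0.514486) = 0.694126
P(Zone A inoperative) [OR] = 1 − (1−0.22) × (1−0.29) × (1−0.33) × (1−0.05) = 0.647506
P(Release chain lost) [AND] = 0.18 × 0.07 = 0.012600
P(Zone B inoperative) [OR] = 1 − (1−0.647506) × (1−0.012600) × (1−0.05) = 0.669350
P(Agent supply 2 unavailable) [OR] = 1 − (1−0.06) × (1−0.07) = 0.125800
P(Manual path 2 down) [OR] = 1 − (1−0.43) × (1−0.125800) = 0.501706
P(Detection loop 2 fails) [OR] = 1 − (1−0.501706) × (1−0.34) × (1−0.24) × (1−0.26) = 0.815041
P(Fire suppression does not activate) [OR] = 1 − (1−0.694126) × (1−0.669350) × (1−0.815041) = 0.981294
Rounded to 4 decimal places: P(Fire suppression does not activate) ≈ 0.9813.

0.9813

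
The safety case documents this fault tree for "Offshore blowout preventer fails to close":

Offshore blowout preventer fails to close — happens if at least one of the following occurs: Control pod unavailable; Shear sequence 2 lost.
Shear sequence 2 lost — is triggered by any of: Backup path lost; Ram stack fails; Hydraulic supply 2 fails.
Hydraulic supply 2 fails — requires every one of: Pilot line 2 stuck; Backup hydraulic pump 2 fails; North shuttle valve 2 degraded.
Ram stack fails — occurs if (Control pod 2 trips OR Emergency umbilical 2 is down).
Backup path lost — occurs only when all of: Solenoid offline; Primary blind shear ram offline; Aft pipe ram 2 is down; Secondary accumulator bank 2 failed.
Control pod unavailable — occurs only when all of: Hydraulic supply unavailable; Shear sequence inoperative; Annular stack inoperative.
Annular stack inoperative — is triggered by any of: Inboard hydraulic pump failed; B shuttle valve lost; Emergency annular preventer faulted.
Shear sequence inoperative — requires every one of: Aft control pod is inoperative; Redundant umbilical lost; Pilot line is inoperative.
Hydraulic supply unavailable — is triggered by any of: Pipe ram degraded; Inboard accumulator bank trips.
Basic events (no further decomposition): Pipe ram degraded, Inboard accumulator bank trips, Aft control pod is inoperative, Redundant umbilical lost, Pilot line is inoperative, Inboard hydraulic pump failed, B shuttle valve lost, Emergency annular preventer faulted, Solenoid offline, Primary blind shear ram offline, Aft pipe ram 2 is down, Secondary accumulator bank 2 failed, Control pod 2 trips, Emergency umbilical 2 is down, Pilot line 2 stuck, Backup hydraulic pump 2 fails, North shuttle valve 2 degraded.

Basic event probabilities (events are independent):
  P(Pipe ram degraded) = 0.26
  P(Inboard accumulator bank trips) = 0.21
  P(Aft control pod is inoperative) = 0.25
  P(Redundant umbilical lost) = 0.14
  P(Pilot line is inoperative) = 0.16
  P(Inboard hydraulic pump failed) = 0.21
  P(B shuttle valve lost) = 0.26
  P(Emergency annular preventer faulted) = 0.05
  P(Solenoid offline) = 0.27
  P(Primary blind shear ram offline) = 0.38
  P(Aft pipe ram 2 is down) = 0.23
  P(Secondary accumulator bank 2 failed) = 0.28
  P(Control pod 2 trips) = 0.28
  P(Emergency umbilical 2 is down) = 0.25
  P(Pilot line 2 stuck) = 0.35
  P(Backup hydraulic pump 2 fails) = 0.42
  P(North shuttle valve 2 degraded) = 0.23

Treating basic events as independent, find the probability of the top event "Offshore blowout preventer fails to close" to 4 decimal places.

P(Hydraulic supply unavailable) [OR] = 1 − (1−0.26) × (1−0.21) = 0.415400
P(Shear sequence inoperative) [AND] = 0.25 × 0.14 × 0.16 = 0.005600
P(Annular stack inoperative) [OR] = 1 − (1−0.21) × (1−0.26) × (1−0.05) = 0.444630
P(Control pod unavailable) [AND] = 0.415400 × 0.005600 × 0.444630 = 0.001034
P(Backup path lost) [AND] = 0.27 × 0.38 × 0.23 × 0.28 = 0.006607
P(Ram stack fails) [OR] = 1 − (1−0.28) × (1−0.25) = 0.460000
P(Hydraulic supply 2 fails) [AND] = 0.35 × 0.42 × 0.23 = 0.033810
P(Shear sequence 2 lost) [OR] = 1 − (1−0.006607) × (1−0.460000) × (1−0.033810) = 0.481705
P(Offshore blowout preventer fails to close) [OR] = 1 − (1−0.001034) × (1−0.481705) = 0.482241
Rounded to 4 decimal places: P(Offshore blowout preventer fails to close) ≈ 0.4822.

0.4822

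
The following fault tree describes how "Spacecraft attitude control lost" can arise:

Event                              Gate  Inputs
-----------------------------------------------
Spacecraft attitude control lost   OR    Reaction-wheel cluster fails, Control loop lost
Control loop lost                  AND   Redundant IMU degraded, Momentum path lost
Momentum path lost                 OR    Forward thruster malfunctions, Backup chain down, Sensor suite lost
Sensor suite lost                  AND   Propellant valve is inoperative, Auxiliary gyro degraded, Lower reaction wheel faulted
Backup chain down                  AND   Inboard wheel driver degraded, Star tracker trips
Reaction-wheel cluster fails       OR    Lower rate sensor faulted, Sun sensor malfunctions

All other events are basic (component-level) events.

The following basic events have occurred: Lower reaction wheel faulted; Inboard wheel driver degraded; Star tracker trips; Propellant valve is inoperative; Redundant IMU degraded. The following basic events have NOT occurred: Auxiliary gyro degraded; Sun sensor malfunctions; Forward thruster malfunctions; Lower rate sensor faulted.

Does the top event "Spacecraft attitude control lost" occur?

Reaction-wheel cluster fails [OR]: Lower rate sensor faulted=not, Sun sensor malfunctions=not → no input occurs → does not occur.
Backup chain down [AND]: Inboard wheel driver degraded=occurs, Star tracker trips=occurs → all inputs occur → occurs.
Sensor suite lost [AND]: Propellant valve is inoperative=occurs, Auxiliary gyro degraded=not, Lower reaction wheel faulted=occurs → not all inputs occur → does not occur.
Momentum path lost [OR]: Forward thruster malfunctions=not, Backup chain down=occurs, Sensor suite lost=not → at least one input occurs → occurs.
Control loop lost [AND]: Redundant IMU degraded=occurs, Momentum path lost=occurs → all inputs occur → occurs.
Spacecraft attitude control lost [OR]: Reaction-wheel cluster fails=not, Control loop lost=occurs → at least one input occurs → occurs.

Yes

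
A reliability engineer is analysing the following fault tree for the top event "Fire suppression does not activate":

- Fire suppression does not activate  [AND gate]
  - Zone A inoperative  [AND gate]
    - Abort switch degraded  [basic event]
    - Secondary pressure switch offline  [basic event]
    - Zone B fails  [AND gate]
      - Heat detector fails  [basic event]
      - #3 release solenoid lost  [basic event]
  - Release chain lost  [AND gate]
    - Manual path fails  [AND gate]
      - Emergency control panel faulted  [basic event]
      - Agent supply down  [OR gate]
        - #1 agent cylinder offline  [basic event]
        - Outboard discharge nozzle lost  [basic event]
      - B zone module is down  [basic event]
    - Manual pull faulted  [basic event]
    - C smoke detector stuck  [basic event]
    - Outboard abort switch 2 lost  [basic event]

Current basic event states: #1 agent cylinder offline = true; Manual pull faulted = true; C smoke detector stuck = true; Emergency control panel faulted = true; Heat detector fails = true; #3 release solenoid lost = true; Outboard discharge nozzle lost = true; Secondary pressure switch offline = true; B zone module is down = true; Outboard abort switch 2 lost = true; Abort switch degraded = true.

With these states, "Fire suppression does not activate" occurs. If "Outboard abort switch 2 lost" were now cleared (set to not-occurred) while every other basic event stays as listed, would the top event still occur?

Counterfactual: set "Outboard abort switch 2 lost" to not occurred.
Zone B fails [AND]: Heat detector fails=occurs, #3 release solenoid lost=occurs → all inputs occur → occurs.
Zone A inoperative [AND]: Abort switch degraded=occurs, Secondary pressure switch offline=occurs, Zone B fails=occurs → all inputs occur → occurs.
Agent supply down [OR]: #1 agent cylinder offline=occurs, Outboard discharge nozzle lost=occurs → at least one input occurs → occurs.
Manual path fails [AND]: Emergency control panel faulted=occurs, Agent supply down=occurs, B zone module is down=occurs → all inputs occur → occurs.
Release chain lost [AND]: Manual path fails=occurs, Manual pull faulted=occurs, C smoke detector stuck=occurs, Outboard abort switch 2 lost=not → not all inputs occur → does not occur.
Fire suppression does not activate [AND]: Zone A inoperative=occurs, Release chain lost=not → not all inputs occur → does not occur.

No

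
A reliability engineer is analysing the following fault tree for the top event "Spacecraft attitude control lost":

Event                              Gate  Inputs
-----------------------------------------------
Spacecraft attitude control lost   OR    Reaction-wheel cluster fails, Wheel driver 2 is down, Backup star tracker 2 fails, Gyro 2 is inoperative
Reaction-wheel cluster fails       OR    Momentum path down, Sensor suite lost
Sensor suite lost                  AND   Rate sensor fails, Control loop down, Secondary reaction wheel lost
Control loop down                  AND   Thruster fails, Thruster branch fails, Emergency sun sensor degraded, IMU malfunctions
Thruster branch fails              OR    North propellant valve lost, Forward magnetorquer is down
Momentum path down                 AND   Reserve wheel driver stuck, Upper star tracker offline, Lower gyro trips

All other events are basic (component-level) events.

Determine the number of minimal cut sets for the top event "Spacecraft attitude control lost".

Momentum path down [AND]: one cut set from each child combined → 1 × 1 × 1 = 1 cut set(s).
Thruster branch fails [OR]: union of children's cut sets → 2 cut set(s).
Control loop down [AND]: one cut set from each child combined → 1 × 2 × 1 × 1 = 2 cut set(s).
Sensor suite lost [AND]: one cut set from each child combined → 1 × 2 × 1 = 2 cut set(s).
Reaction-wheel cluster fails [OR]: union of children's cut sets → 3 cut set(s).
Spacecraft attitude control lost [OR]: union of children's cut sets → 6 cut set(s).
Minimal cut sets: {Lower gyro trips, Reserve wheel driver stuck, Upper star tracker offline}; {Emergency sun sensor degraded, IMU malfunctions, North propellant valve lost, Rate sensor fails, Secondary reaction wheel lost, Thruster fails}; {Emergency sun sensor degraded, Forward magnetorquer is down, IMU malfunctions, Rate sensor fails, Secondary reaction wheel lost, Thruster fails}; {Wheel driver 2 is down}; {Backup star tracker 2 fails}; {Gyro 2 is inoperative}.

6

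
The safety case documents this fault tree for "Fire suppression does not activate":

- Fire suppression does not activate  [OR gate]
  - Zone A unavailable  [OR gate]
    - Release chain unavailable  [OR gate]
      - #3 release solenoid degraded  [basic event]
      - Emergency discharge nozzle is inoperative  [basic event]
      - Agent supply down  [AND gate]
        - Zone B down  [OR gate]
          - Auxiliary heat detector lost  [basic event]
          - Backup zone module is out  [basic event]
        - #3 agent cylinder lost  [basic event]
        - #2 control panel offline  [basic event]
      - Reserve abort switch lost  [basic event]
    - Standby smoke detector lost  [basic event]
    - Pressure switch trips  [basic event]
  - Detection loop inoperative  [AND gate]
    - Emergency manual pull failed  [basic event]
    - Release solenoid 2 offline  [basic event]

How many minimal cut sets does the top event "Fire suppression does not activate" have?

8

Zone B down [OR]: union of children's cut sets → 2 cut set(s).
Agent supply down [AND]: one cut set from each child combined → 2 × 1 × 1 = 2 cut set(s).
Release chain unavailable [OR]: union of children's cut sets → 5 cut set(s).
Zone A unavailable [OR]: union of children's cut sets → 7 cut set(s).
Detection loop inoperative [AND]: one cut set from each child combined → 1 × 1 = 1 cut set(s).
Fire suppression does not activate [OR]: union of children's cut sets → 8 cut set(s).
Minimal cut sets: {#3 release solenoid degraded}; {Emergency discharge nozzle is inoperative}; {#2 control panel offline, #3 agent cylinder lost, Auxiliary heat detector lost}; {#2 control panel offline, #3 agent cylinder lost, Backup zone module is out}; {Reserve abort switch lost}; {Standby smoke detector lost}; {Pressure switch trips}; {Emergency manual pull failed, Release solenoid 2 offline}.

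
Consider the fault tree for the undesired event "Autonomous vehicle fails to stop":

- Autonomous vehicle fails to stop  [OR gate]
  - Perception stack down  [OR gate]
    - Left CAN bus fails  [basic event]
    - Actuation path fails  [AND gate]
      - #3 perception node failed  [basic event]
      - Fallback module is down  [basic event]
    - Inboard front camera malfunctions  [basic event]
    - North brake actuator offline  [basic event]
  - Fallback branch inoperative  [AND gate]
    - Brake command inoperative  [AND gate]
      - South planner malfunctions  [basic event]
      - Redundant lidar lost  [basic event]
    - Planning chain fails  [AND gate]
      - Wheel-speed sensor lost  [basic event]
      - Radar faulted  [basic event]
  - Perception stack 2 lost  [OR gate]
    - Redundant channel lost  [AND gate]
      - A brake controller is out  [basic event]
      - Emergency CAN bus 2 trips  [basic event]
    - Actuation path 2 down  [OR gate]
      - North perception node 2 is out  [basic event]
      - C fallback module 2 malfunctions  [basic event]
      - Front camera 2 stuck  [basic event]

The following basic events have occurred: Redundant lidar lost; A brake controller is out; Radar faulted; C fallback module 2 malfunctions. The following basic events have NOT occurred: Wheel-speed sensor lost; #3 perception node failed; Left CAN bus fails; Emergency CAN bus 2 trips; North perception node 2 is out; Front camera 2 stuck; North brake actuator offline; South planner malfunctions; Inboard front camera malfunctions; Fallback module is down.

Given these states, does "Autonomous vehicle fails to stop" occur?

Yes

Actuation path fails [AND]: #3 perception node failed=not, Fallback module is down=not → not all inputs occur → does not occur.
Perception stack down [OR]: Left CAN bus fails=not, Actuation path fails=not, Inboard front camera malfunctions=not, North brake actuator offline=not → no input occurs → does not occur.
Brake command inoperative [AND]: South planner malfunctions=not, Redundant lidar lost=occurs → not all inputs occur → does not occur.
Planning chain fails [AND]: Wheel-speed sensor lost=not, Radar faulted=occurs → not all inputs occur → does not occur.
Fallback branch inoperative [AND]: Brake command inoperative=not, Planning chain fails=not → not all inputs occur → does not occur.
Redundant channel lost [AND]: A brake controller is out=occurs, Emergency CAN bus 2 trips=not → not all inputs occur → does not occur.
Actuation path 2 down [OR]: North perception node 2 is out=not, C fallback module 2 malfunctions=occurs, Front camera 2 stuck=not → at least one input occurs → occurs.
Perception stack 2 lost [OR]: Redundant channel lost=not, Actuation path 2 down=occurs → at least one input occurs → occurs.
Autonomous vehicle fails to stop [OR]: Perception stack down=not, Fallback branch inoperative=not, Perception stack 2 lost=occurs → at least one input occurs → occurs.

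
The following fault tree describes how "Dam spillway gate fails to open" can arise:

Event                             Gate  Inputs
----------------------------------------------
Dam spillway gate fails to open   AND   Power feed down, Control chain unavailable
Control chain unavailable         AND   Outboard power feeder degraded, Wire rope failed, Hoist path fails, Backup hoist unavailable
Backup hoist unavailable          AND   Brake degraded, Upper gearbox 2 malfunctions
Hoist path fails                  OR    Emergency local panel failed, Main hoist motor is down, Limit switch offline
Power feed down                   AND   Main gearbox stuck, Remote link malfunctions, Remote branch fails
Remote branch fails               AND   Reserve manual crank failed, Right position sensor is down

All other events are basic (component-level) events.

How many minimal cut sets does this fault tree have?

3

Remote branch fails [AND]: one cut set from each child combined → 1 × 1 = 1 cut set(s).
Power feed down [AND]: one cut set from each child combined → 1 × 1 × 1 = 1 cut set(s).
Hoist path fails [OR]: union of children's cut sets → 3 cut set(s).
Backup hoist unavailable [AND]: one cut set from each child combined → 1 × 1 = 1 cut set(s).
Control chain unavailable [AND]: one cut set from each child combined → 1 × 1 × 3 × 1 = 3 cut set(s).
Dam spillway gate fails to open [AND]: one cut set from each child combined → 1 × 3 = 3 cut set(s).
Minimal cut sets: {Brake degraded, Emergency local panel failed, Main gearbox stuck, Outboard power feeder degraded, Remote link malfunctions, Reserve manual crank failed, Right position sensor is down, Upper gearbox 2 malfunctions, Wire rope failed}; {Brake degraded, Main gearbox stuck, Main hoist motor is down, Outboard power feeder degraded, Remote link malfunctions, Reserve manual crank failed, Right position sensor is down, Upper gearbox 2 malfunctions, Wire rope failed}; {Brake degraded, Limit switch offline, Main gearbox stuck, Outboard power feeder degraded, Remote link malfunctions, Reserve manual crank failed, Right position sensor is down, Upper gearbox 2 malfunctions, Wire rope failed}.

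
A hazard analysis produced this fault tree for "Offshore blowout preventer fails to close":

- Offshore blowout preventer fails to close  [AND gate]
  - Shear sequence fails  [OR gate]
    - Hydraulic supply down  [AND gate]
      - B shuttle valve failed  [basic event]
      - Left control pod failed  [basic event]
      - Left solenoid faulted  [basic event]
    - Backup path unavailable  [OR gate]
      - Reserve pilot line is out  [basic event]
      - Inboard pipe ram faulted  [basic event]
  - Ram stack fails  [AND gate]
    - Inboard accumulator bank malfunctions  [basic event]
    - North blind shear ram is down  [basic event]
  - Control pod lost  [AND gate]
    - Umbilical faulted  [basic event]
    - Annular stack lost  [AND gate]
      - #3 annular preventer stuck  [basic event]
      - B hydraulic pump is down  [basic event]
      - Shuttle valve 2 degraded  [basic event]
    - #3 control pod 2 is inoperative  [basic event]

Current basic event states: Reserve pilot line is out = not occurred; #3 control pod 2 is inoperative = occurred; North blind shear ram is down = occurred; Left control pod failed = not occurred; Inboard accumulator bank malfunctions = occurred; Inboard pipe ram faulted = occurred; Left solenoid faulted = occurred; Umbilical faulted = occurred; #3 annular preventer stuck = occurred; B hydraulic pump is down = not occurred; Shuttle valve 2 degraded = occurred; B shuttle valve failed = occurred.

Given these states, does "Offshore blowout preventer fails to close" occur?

No

Hydraulic supply down [AND]: B shuttle valve failed=occurs, Left control pod failed=not, Left solenoid faulted=occurs → not all inputs occur → does not occur.
Backup path unavailable [OR]: Reserve pilot line is out=not, Inboard pipe ram faulted=occurs → at least one input occurs → occurs.
Shear sequence fails [OR]: Hydraulic supply down=not, Backup path unavailable=occurs → at least one input occurs → occurs.
Ram stack fails [AND]: Inboard accumulator bank malfunctions=occurs, North blind shear ram is down=occurs → all inputs occur → occurs.
Annular stack lost [AND]: #3 annular preventer stuck=occurs, B hydraulic pump is down=not, Shuttle valve 2 degraded=occurs → not all inputs occur → does not occur.
Control pod lost [AND]: Umbilical faulted=occurs, Annular stack lost=not, #3 control pod 2 is inoperative=occurs → not all inputs occur → does not occur.
Offshore blowout preventer fails to close [AND]: Shear sequence fails=occurs, Ram stack fails=occurs, Control pod lost=not → not all inputs occur → does not occur.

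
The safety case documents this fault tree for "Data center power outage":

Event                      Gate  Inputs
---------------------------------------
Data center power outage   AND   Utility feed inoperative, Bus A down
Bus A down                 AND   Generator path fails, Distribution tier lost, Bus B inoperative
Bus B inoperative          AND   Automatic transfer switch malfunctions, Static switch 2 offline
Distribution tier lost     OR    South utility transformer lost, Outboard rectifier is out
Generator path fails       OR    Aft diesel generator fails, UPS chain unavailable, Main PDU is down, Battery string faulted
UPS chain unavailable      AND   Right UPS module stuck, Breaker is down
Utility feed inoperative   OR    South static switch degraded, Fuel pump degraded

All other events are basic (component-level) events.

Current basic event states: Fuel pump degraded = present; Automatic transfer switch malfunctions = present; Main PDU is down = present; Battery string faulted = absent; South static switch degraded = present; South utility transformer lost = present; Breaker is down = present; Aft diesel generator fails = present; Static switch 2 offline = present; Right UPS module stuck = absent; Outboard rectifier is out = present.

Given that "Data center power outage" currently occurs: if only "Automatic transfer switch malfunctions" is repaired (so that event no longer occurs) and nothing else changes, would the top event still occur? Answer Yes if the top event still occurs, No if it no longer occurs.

No

Counterfactual: set "Automatic transfer switch malfunctions" to not occurred.
Utility feed inoperative [OR]: South static switch degraded=occurs, Fuel pump degraded=occurs → at least one input occurs → occurs.
UPS chain unavailable [AND]: Right UPS module stuck=not, Breaker is down=occurs → not all inputs occur → does not occur.
Generator path fails [OR]: Aft diesel generator fails=occurs, UPS chain unavailable=not, Main PDU is down=occurs, Battery string faulted=not → at least one input occurs → occurs.
Distribution tier lost [OR]: South utility transformer lost=occurs, Outboard rectifier is out=occurs → at least one input occurs → occurs.
Bus B inoperative [AND]: Automatic transfer switch malfunctions=not, Static switch 2 offline=occurs → not all inputs occur → does not occur.
Bus A down [AND]: Generator path fails=occurs, Distribution tier lost=occurs, Bus B inoperative=not → not all inputs occur → does not occur.
Data center power outage [AND]: Utility feed inoperative=occurs, Bus A down=not → not all inputs occur → does not occur.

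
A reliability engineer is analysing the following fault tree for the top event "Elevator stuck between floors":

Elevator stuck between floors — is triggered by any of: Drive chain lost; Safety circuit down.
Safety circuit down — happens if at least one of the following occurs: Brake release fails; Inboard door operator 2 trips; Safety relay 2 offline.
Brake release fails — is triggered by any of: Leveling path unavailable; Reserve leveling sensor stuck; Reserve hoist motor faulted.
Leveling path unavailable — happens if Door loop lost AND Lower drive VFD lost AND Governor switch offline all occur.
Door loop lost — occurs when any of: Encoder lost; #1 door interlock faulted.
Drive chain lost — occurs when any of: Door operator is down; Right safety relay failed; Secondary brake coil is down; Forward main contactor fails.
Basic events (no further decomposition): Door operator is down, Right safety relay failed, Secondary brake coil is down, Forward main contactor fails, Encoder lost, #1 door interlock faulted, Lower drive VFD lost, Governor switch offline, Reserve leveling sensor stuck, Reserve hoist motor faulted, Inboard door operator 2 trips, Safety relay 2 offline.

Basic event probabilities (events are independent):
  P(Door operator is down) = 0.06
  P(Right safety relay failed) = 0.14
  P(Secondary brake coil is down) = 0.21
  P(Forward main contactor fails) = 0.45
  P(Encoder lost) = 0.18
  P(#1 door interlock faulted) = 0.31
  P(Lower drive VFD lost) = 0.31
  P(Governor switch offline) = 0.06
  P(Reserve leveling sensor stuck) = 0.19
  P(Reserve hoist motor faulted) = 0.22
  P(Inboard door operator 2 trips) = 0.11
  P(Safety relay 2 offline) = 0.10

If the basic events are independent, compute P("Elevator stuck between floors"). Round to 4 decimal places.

0.8237

P(Drive chain lost) [OR] = 1 − (1−0.06) × (1−0.14) × (1−0.21) × (1−0.45) = 0.648750
P(Door loop lost) [OR] = 1 − (1−0.18) × (1−0.31) = 0.434200
P(Leveling path unavailable) [AND] = 0.434200 × 0.31 × 0.06 = 0.008076
P(Brake release fails) [OR] = 1 − (1−0.008076) × (1−0.19) × (1−0.22) = 0.373302
P(Safety circuit down) [OR] = 1 − (1−0.373302) × (1−0.11) × (1−0.10) = 0.498015
P(Elevator stuck between floors) [OR] = 1 − (1−0.648750) × (1−0.498015) = 0.823678
Rounded to 4 decimal places: P(Elevator stuck between floors) ≈ 0.8237.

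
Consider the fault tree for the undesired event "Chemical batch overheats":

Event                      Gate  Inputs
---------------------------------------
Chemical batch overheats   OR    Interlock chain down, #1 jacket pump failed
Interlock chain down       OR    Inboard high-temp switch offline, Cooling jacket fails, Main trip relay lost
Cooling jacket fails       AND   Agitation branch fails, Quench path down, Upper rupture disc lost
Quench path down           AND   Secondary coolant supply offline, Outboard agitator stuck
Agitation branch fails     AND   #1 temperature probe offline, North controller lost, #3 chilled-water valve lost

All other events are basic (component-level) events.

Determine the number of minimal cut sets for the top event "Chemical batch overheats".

4

Agitation branch fails [AND]: one cut set from each child combined → 1 × 1 × 1 = 1 cut set(s).
Quench path down [AND]: one cut set from each child combined → 1 × 1 = 1 cut set(s).
Cooling jacket fails [AND]: one cut set from each child combined → 1 × 1 × 1 = 1 cut set(s).
Interlock chain down [OR]: union of children's cut sets → 3 cut set(s).
Chemical batch overheats [OR]: union of children's cut sets → 4 cut set(s).
Minimal cut sets: {Inboard high-temp switch offline}; {#1 temperature probe offline, #3 chilled-water valve lost, North controller lost, Outboard agitator stuck, Secondary coolant supply offline, Upper rupture disc lost}; {Main trip relay lost}; {#1 jacket pump failed}.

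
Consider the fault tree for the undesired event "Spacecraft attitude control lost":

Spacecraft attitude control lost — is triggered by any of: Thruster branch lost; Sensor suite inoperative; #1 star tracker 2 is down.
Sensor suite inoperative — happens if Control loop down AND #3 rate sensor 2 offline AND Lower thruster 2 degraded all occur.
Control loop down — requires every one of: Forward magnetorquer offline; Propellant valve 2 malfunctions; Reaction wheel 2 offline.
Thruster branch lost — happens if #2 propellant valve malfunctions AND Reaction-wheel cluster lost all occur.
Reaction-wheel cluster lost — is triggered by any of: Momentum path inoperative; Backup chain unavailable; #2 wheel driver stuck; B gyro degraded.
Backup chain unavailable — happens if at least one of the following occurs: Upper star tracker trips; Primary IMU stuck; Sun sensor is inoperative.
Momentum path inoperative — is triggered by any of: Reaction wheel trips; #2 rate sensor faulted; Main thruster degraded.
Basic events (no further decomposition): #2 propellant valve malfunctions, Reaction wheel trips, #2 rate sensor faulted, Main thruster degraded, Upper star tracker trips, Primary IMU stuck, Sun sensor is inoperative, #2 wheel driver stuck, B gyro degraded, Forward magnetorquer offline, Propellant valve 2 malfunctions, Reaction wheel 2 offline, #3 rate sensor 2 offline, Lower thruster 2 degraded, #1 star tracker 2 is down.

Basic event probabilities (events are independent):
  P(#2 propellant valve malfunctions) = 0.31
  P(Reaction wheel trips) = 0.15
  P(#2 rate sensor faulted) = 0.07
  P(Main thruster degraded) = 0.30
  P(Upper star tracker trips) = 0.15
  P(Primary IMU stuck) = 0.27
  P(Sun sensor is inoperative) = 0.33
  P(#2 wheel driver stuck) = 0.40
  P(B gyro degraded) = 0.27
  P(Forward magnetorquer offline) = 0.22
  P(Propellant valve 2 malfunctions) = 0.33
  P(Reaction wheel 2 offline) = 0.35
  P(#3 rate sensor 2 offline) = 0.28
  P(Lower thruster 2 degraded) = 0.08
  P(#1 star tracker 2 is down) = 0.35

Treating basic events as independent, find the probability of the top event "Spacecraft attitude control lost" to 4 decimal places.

P(Momentum path inoperative) [OR] = 1 − (1−0.15) × (1−0.07) × (1−0.30) = 0.446650
P(Backup chain unavailable) [OR] = 1 − (1−0.15) × (1−0.27) × (1−0.33) = 0.584265
P(Reaction-wheel cluster lost) [OR] = 1 − (1−0.446650) × (1−0.584265) × (1−0.40) × (1−0.27) = 0.899239
P(Thruster branch lost) [AND] = 0.31 × 0.899239 = 0.278764
P(Control loop down) [AND] = 0.22 × 0.33 × 0.35 = 0.025410
P(Sensor suite inoperative) [AND] = 0.025410 × 0.28 × 0.08 = 0.000569
P(Spacecraft attitude control lost) [OR] = 1 − (1−0.278764) × (1−0.000569) × (1−0.35) = 0.531463
Rounded to 4 decimal places: P(Spacecraft attitude control lost) ≈ 0.5315.

0.5315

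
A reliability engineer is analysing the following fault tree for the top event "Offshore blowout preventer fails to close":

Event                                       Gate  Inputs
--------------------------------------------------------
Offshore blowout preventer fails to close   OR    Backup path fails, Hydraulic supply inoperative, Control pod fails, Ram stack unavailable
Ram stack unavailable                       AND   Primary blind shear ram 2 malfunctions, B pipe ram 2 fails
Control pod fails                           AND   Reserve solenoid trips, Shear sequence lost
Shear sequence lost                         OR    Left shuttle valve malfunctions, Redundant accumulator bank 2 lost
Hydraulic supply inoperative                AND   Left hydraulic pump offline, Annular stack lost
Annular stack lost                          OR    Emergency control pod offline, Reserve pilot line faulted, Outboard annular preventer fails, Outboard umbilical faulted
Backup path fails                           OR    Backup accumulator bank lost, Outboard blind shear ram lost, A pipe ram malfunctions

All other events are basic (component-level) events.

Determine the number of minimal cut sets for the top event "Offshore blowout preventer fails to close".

10

Backup path fails [OR]: union of children's cut sets → 3 cut set(s).
Annular stack lost [OR]: union of children's cut sets → 4 cut set(s).
Hydraulic supply inoperative [AND]: one cut set from each child combined → 1 × 4 = 4 cut set(s).
Shear sequence lost [OR]: union of children's cut sets → 2 cut set(s).
Control pod fails [AND]: one cut set from each child combined → 1 × 2 = 2 cut set(s).
Ram stack unavailable [AND]: one cut set from each child combined → 1 × 1 = 1 cut set(s).
Offshore blowout preventer fails to close [OR]: union of children's cut sets → 10 cut set(s).
Minimal cut sets: {Backup accumulator bank lost}; {Outboard blind shear ram lost}; {A pipe ram malfunctions}; {Emergency control pod offline, Left hydraulic pump offline}; {Left hydraulic pump offline, Reserve pilot line faulted}; {Left hydraulic pump offline, Outboard annular preventer fails}; {Left hydraulic pump offline, Outboard umbilical faulted}; {Left shuttle valve malfunctions, Reserve solenoid trips}; {Redundant accumulator bank 2 lost, Reserve solenoid trips}; {B pipe ram 2 fails, Primary blind shear ram 2 malfunctions}.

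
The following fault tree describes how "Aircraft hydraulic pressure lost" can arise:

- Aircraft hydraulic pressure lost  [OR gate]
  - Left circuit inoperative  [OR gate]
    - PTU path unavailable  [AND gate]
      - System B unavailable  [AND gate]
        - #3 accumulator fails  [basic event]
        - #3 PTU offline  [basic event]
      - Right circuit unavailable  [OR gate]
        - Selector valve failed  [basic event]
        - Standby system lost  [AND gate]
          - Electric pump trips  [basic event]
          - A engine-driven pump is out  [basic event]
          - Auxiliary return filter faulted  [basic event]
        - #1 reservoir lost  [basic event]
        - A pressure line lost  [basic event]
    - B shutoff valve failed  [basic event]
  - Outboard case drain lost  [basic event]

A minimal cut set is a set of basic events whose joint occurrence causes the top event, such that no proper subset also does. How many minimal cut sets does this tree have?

6

System B unavailable [AND]: one cut set from each child combined → 1 × 1 = 1 cut set(s).
Standby system lost [AND]: one cut set from each child combined → 1 × 1 × 1 = 1 cut set(s).
Right circuit unavailable [OR]: union of children's cut sets → 4 cut set(s).
PTU path unavailable [AND]: one cut set from each child combined → 1 × 4 = 4 cut set(s).
Left circuit inoperative [OR]: union of children's cut sets → 5 cut set(s).
Aircraft hydraulic pressure lost [OR]: union of children's cut sets → 6 cut set(s).
Minimal cut sets: {#3 PTU offline, #3 accumulator fails, Selector valve failed}; {#3 PTU offline, #3 accumulator fails, A engine-driven pump is out, Auxiliary return filter faulted, Electric pump trips}; {#1 reservoir lost, #3 PTU offline, #3 accumulator fails}; {#3 PTU offline, #3 accumulator fails, A pressure line lost}; {B shutoff valve failed}; {Outboard case drain lost}.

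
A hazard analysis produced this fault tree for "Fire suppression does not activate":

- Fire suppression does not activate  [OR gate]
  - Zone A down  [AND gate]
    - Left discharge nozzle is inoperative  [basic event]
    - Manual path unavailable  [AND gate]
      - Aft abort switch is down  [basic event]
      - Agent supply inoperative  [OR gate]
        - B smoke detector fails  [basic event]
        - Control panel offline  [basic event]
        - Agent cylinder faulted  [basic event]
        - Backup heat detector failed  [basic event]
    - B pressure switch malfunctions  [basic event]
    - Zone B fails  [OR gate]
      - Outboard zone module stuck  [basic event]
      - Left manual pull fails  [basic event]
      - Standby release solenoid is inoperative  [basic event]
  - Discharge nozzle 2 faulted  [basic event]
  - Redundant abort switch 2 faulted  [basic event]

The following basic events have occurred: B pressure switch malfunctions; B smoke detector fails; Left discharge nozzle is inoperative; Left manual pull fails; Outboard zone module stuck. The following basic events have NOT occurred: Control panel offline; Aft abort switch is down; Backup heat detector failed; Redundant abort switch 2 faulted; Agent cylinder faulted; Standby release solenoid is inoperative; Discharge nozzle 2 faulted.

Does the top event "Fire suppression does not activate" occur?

Agent supply inoperative [OR]: B smoke detector fails=occurs, Control panel offline=not, Agent cylinder faulted=not, Backup heat detector failed=not → at least one input occurs → occurs.
Manual path unavailable [AND]: Aft abort switch is down=not, Agent supply inoperative=occurs → not all inputs occur → does not occur.
Zone B fails [OR]: Outboard zone module stuck=occurs, Left manual pull fails=occurs, Standby release solenoid is inoperative=not → at least one input occurs → occurs.
Zone A down [AND]: Left discharge nozzle is inoperative=occurs, Manual path unavailable=not, B pressure switch malfunctions=occurs, Zone B fails=occurs → not all inputs occur → does not occur.
Fire suppression does not activate [OR]: Zone A down=not, Discharge nozzle 2 faulted=not, Redundant abort switch 2 faulted=not → no input occurs → does not occur.

No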